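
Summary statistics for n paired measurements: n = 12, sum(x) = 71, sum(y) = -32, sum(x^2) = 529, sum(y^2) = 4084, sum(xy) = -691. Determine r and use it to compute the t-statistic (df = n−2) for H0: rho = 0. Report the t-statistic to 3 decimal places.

S_xy = nΣxy − ΣxΣy = 12·(-691) − 71·(-32) = -8292 − (-2272) = -6020
S_xx = nΣx² − (Σx)² = 12·529 − 71² = 6348 − 5041 = 1307
S_yy = nΣy² − (Σy)² = 12·4084 − (-32)² = 49008 − 1024 = 47984
r = S_xy / √(S_xx·S_yy) = -6020 / √(1307·47984) = -6020 / √62715088 = -6020 / 7919.2858 = -0.7602
t = r·√(n−2)/√(1−r²) = -0.7602·√10 / √(1−0.577904) = -2.403963 / 0.649689 = -3.700

-3.700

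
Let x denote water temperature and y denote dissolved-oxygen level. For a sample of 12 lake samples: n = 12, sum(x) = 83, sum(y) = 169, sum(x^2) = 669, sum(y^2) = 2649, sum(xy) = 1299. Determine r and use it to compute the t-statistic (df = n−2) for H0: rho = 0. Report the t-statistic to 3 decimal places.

4.435

S_xy = nΣxy − ΣxΣy = 12·1299 − 83·169 = 15588 − 14027 = 1561
S_xx = nΣx² − (Σx)² = 12·669 − 83² = 8028 − 6889 = 1139
S_yy = nΣy² − (Σy)² = 12·2649 − 169² = 31788 − 28561 = 3227
r = S_xy / √(S_xx·S_yy) = 1561 / √(1139·3227) = 1561 / √3675553 = 1561 / 1917.1732 = 0.8142
t = r·√(n−2)/√(1−r²) = 0.8142·√10 / √(1−0.662922) = 2.574726 / 0.580584 = 4.435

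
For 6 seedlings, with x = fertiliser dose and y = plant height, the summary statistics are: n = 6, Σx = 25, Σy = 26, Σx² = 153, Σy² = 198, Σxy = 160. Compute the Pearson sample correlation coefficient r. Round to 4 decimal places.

0.8004

Numerator: nΣxy − (Σx)(Σy) = 6·160 − (25)(26) = 310
Denominator: √[(nΣx²−(Σx)²)(nΣy²−(Σy)²)]
  nΣx²−(Σx)² = 6·153 − 625 = 293;  nΣy²−(Σy)² = 6·198 − 676 = 512
  √(293·512) = √150016 = 387.3190
r = 310 / 387.3190 = 0.8004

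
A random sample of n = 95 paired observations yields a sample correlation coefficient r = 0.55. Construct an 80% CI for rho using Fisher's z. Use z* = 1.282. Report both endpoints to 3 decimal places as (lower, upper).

(0.450, 0.636)

Fisher z: z_r = atanh(r) = ½·ln((1+0.55)/(1−0.55)) = 0.618381
SE(z) = 1/√(n−3) = 1/√92 = 0.104257
80% ⇒ z* = 1.282; margin = 1.282·0.104257 = 0.133657
CI on z-scale: (0.484724, 0.752038)
Back-transform: tanh(0.484724) = 0.450019, tanh(0.752038) = 0.636363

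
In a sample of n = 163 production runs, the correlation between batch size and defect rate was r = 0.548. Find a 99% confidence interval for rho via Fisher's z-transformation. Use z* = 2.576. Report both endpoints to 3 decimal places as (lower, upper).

Fisher z: z_r = atanh(r) = ½·ln((1+0.548)/(1−0.548)) = 0.615518
SE(z) = 1/√(n−3) = 1/√160 = 0.079057
99% ⇒ z* = 2.576; margin = 2.576·0.079057 = 0.203651
CI on z-scale: (0.411867, 0.819169)
Back-transform: tanh(0.411867) = 0.390057, tanh(0.819169) = 0.674617

(0.390, 0.675)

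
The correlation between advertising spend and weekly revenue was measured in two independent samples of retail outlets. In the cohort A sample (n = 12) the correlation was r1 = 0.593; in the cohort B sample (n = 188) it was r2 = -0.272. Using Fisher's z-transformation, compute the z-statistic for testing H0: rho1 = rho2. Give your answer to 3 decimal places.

Fisher z-transforms: z1 = atanh(0.593) = 0.682281, z2 = atanh(-0.272) = -0.279022; difference d = 0.961303
Var(d) = 1/9 + 1/185 = 0.1111111 + 0.0054054 = 0.1165165
z = d/√Var(d) = 0.961303 / √0.1165165 = 0.961303 / 0.341345 = 2.816

2.816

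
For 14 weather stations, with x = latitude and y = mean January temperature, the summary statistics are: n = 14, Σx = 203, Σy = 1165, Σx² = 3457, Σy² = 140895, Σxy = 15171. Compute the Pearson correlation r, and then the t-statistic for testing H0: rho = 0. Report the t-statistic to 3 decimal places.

-1.347

S_xy = nΣxy − ΣxΣy = 14·15171 − 203·1165 = 212394 − 236495 = -24101
S_xx = nΣx² − (Σx)² = 14·3457 − 203² = 48398 − 41209 = 7189
S_yy = nΣy² − (Σy)² = 14·140895 − 1165² = 1972530 − 1357225 = 615305
r = S_xy / √(S_xx·S_yy) = -24101 / √(7189·615305) = -24101 / √4423427645 = -24101 / 66508.8539 = -0.3624
t = r·√(n−2)/√(1−r²) = -0.3624·√12 / √(1−0.131334) = -1.255390 / 0.932023 = -1.347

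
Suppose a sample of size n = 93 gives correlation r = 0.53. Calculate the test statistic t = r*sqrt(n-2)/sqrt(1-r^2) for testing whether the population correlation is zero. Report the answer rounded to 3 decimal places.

t = r·√(n−2) / √(1−r²) with r = 0.53, n = 93
  = 0.53·√91 / √(1 − 0.2809)
  = 0.53·9.539392 / 0.847998
  = 5.055878 / 0.847998 = 5.962

5.962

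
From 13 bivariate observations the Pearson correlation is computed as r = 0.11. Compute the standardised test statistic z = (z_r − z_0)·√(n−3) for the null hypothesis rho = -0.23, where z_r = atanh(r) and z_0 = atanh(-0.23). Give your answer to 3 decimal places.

1.090

z_r = atanh(0.11) = 0.110447,  z_0 = atanh(-0.23) = -0.234189
SE = 1/√(n−3) = 1/√10 = 0.316228
z = (z_r − z_0)/SE = (0.110447 − (-0.234189)) / 0.316228 = 0.344636 / 0.316228 = 1.090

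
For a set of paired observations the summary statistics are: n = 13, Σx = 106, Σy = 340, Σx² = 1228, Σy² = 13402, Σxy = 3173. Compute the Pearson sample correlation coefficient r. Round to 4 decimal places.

0.3129

S_xy = nΣxy − ΣxΣy = 13·3173 − 106·340 = 41249 − 36040 = 5209
S_xx = nΣx² − (Σx)² = 13·1228 − 106² = 15964 − 11236 = 4728
S_yy = nΣy² − (Σy)² = 13·13402 − 340² = 174226 − 115600 = 58626
r = S_xy / √(S_xx·S_yy) = 5209 / √(4728·58626) = 5209 / √277183728 = 5209 / 16648.8356 = 0.3129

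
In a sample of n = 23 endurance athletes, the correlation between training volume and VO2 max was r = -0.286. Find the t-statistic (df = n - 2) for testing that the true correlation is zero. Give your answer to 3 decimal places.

-1.368

1 − r² = 1 − 0.081796 = 0.918204;  √(1−r²) = 0.958230
√(n−2) = √21 = 4.582576
t = r·√(n−2)/√(1−r²) = -0.286 · 4.582576 / 0.958230 = -1.368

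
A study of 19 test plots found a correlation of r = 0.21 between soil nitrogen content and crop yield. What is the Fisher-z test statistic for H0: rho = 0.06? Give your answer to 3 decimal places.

0.612

Fisher z: atanh(0.21) = 0.213171, atanh(0.06) = 0.060072
z = (z_r − z_0)·√(n−3) = (0.213171 − 0.060072)·√16 = 0.153099 · 4.000000 = 0.612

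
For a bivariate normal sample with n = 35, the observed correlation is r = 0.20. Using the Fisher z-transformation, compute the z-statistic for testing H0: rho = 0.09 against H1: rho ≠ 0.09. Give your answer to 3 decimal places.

Fisher z: atanh(0.20) = 0.202733, atanh(0.09) = 0.090244
z = (z_r − z_0)·√(n−3) = (0.202733 − 0.090244)·√32 = 0.112489 · 5.656854 = 0.636

0.636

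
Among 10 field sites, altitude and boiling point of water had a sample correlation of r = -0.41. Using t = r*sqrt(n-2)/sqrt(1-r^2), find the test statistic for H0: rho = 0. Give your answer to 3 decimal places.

t = r·√(n−2) / √(1−r²) with r = -0.41, n = 10
  = -0.41·√8 / √(1 − 0.1681)
  = -0.41·2.828427 / 0.912086
  = -1.159655 / 0.912086 = -1.271

-1.271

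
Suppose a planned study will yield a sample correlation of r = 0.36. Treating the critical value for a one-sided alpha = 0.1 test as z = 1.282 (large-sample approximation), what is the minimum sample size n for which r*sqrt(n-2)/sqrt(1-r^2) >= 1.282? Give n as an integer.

Need r·√(n−2)/√(1−r²) ≥ 1.282
√(n−2) ≥ 1.282·√(1−0.1296) / 0.36 = 1.282·0.932952 / 0.36 = 3.3223
n−2 ≥ 11.0377  ⇒  n ≥ 13.0377
Smallest integer n = 14

14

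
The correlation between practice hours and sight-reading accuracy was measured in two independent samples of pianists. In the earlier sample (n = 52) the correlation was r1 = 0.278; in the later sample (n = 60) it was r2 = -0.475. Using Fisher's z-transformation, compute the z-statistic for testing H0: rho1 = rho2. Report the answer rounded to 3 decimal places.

z1 = atanh(0.278) = 0.285513,  z2 = atanh(-0.475) = -0.516508
SE = √(1/(n1−3) + 1/(n2−3)) = √(1/49 + 1/57) = √(0.0204082 + 0.0175439) = √0.0379521 = 0.194813
z = (z1 − z2)/SE = (0.285513 − (-0.516508)) / 0.194813 = 0.802021 / 0.194813 = 4.117

4.117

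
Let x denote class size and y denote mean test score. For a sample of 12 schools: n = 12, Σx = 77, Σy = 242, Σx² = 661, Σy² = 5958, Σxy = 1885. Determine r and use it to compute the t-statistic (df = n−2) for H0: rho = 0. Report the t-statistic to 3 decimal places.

Numerator: nΣxy − (Σx)(Σy) = 12·1885 − (77)(242) = 3986
Denominator: √[(nΣx²−(Σx)²)(nΣy²−(Σy)²)]
  nΣx²−(Σx)² = 12·661 − 5929 = 2003;  nΣy²−(Σy)² = 12·5958 − 58564 = 12932
  √(2003·12932) = √25902796 = 5089.4790
r = 3986 / 5089.4790 = 0.7832
t = r·√(n−2)/√(1−r²) = 0.7832·√10 / √(1−0.613402) = 2.476696 / 0.621770 = 3.983

3.983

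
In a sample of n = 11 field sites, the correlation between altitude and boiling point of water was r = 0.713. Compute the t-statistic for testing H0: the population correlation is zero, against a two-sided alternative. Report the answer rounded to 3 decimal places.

1 − r² = 1 − 0.508369 = 0.491631;  √(1−r²) = 0.701164
√(n−2) = √9 = 3.000000
t = r·√(n−2)/√(1−r²) = 0.713 · 3.000000 / 0.701164 = 3.051

3.051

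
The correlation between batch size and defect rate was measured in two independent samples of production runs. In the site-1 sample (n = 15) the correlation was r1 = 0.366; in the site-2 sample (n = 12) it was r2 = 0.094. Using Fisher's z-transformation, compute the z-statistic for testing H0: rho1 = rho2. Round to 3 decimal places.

0.657

Fisher z-transforms: z1 = atanh(0.366) = 0.383797, z2 = atanh(0.094) = 0.094278; difference d = 0.289519
Var(d) = 1/12 + 1/9 = 0.0833333 + 0.1111111 = 0.1944444
z = d/√Var(d) = 0.289519 / √0.1944444 = 0.289519 / 0.440959 = 0.657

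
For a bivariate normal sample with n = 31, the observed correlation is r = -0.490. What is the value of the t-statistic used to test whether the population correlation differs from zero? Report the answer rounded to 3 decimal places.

-3.027

1 − r² = 1 − 0.240100 = 0.759900;  √(1−r²) = 0.871722
√(n−2) = √29 = 5.385165
t = r·√(n−2)/√(1−r²) = -0.490 · 5.385165 / 0.871722 = -3.027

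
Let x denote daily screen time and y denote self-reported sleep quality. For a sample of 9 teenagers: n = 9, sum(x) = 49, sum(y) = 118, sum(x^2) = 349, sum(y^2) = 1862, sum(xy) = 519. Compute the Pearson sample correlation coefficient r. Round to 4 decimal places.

S_xy = nΣxy − ΣxΣy = 9·519 − 49·118 = 4671 − 5782 = -1111
S_xx = nΣx² − (Σx)² = 9·349 − 49² = 3141 − 2401 = 740
S_yy = nΣy² − (Σy)² = 9·1862 − 118² = 16758 − 13924 = 2834
r = S_xy / √(S_xx·S_yy) = -1111 / √(740·2834) = -1111 / √2097160 = -1111 / 1448.1575 = -0.7672

-0.7672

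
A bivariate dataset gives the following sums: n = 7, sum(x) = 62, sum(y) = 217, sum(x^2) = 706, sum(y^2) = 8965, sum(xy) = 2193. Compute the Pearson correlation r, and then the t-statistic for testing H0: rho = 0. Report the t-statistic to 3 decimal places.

1.150

S_xy = nΣxy − ΣxΣy = 7·2193 − 62·217 = 15351 − 13454 = 1897
S_xx = nΣx² − (Σx)² = 7·706 − 62² = 4942 − 3844 = 1098
S_yy = nΣy² − (Σy)² = 7·8965 − 217² = 62755 − 47089 = 15666
r = S_xy / √(S_xx·S_yy) = 1897 / √(1098·15666) = 1897 / √17201268 = 1897 / 4147.4411 = 0.4574
t = r·√(n−2)/√(1−r²) = 0.4574·√5 / √(1−0.209215) = 1.022777 / 0.889261 = 1.150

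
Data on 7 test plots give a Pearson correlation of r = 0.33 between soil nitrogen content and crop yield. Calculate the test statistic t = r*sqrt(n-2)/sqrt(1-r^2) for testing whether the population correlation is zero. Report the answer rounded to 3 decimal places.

0.782

1 − r² = 1 − 0.1089 = 0.8911;  √(1−r²) = 0.943981
√(n−2) = √5 = 2.236068
t = r·√(n−2)/√(1−r²) = 0.33 · 2.236068 / 0.943981 = 0.782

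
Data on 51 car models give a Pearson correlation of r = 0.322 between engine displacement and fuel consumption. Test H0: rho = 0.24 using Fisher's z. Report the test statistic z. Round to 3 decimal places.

0.617

Fisher z: atanh(0.322) = 0.333877, atanh(0.24) = 0.244774
z = (z_r − z_0)·√(n−3) = (0.333877 − 0.244774)·√48 = 0.089103 · 6.928203 = 0.617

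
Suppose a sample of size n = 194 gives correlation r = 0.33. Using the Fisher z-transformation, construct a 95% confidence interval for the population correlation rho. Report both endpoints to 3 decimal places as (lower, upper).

z_r = atanh(0.33) = 0.342828;  SE = 1/√(n−3) = 1/√191 = 0.072357
z-limits: 0.342828 ± 1.960·0.072357 = 0.342828 ± 0.141820 = [0.201008, 0.484648]
ρ-limits: (tanh 0.201008, tanh 0.484648) = (0.198, 0.450)

(0.198, 0.450)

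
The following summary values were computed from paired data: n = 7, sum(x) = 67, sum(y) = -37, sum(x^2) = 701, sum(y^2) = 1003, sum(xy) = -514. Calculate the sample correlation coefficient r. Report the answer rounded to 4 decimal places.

-0.7280

S_xy = nΣxy − ΣxΣy = 7·(-514) − 67·(-37) = -3598 − (-2479) = -1119
S_xx = nΣx² − (Σx)² = 7·701 − 67² = 4907 − 4489 = 418
S_yy = nΣy² − (Σy)² = 7·1003 − (-37)² = 7021 − 1369 = 5652
r = S_xy / √(S_xx·S_yy) = -1119 / √(418·5652) = -1119 / √2362536 = -1119 / 1537.0543 = -0.7280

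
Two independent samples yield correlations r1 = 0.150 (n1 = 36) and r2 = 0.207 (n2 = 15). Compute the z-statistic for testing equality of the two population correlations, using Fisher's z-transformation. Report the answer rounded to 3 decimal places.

Fisher z-transforms: z1 = atanh(0.150) = 0.151140, z2 = atanh(0.207) = 0.210035; difference d = -0.058895
Var(d) = 1/33 + 1/12 = 0.0303030 + 0.0833333 = 0.1136363
z = d/√Var(d) = -0.058895 / √0.1136363 = -0.058895 / 0.337100 = -0.175

-0.175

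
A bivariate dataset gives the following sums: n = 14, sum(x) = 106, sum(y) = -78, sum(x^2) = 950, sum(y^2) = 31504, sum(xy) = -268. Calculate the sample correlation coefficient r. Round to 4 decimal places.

0.1507

S_xy = nΣxy − ΣxΣy = 14·(-268) − 106·(-78) = -3752 − (-8268) = 4516
S_xx = nΣx² − (Σx)² = 14·950 − 106² = 13300 − 11236 = 2064
S_yy = nΣy² − (Σy)² = 14·31504 − (-78)² = 441056 − 6084 = 434972
r = S_xy / √(S_xx·S_yy) = 4516 / √(2064·434972) = 4516 / √897782208 = 4516 / 29963.0140 = 0.1507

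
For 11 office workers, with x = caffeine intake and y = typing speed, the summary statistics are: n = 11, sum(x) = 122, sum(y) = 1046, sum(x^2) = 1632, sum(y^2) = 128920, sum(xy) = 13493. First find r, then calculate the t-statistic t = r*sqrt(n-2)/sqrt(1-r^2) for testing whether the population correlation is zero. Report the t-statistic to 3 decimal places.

S_xy = nΣxy − ΣxΣy = 11·13493 − 122·1046 = 148423 − 127612 = 20811
S_xx = nΣx² − (Σx)² = 11·1632 − 122² = 17952 − 14884 = 3068
S_yy = nΣy² − (Σy)² = 11·128920 − 1046² = 1418120 − 1094116 = 324004
r = S_xy / √(S_xx·S_yy) = 20811 / √(3068·324004) = 20811 / √994044272 = 20811 / 31528.4676 = 0.6601
t = r·√(n−2)/√(1−r²) = 0.6601·√9 / √(1−0.435732) = 1.980300 / 0.751178 = 2.636

2.636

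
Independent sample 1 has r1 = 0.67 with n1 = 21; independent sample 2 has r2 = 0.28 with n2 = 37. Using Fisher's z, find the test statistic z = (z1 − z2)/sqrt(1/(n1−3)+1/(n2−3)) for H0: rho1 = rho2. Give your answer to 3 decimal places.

1.794

z1 = atanh(0.67) = 0.810743,  z2 = atanh(0.28) = 0.287682
SE = √(1/(n1−3) + 1/(n2−3)) = √(1/18 + 1/34) = √(0.0555556 + 0.0294118) = √0.0849674 = 0.291492
z = (z1 − z2)/SE = (0.810743 − 0.287682) / 0.291492 = 0.523061 / 0.291492 = 1.794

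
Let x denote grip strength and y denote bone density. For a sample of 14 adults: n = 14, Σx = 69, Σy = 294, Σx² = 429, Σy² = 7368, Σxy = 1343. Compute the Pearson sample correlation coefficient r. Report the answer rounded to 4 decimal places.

-0.3253

Numerator: nΣxy − (Σx)(Σy) = 14·1343 − (69)(294) = -1484
Denominator: √[(nΣx²−(Σx)²)(nΣy²−(Σy)²)]
  nΣx²−(Σx)² = 14·429 − 4761 = 1245;  nΣy²−(Σy)² = 14·7368 − 86436 = 16716
  √(1245·16716) = √20811420 = 4561.9535
r = -1484 / 4561.9535 = -0.3253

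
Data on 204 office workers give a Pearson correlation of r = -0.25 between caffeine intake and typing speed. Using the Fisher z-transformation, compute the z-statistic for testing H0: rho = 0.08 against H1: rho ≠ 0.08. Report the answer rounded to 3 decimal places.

-4.758

z_r = atanh(-0.25) = -0.255413,  z_0 = atanh(0.08) = 0.080171
SE = 1/√(n−3) = 1/√201 = 0.070535
z = (z_r − z_0)/SE = (-0.255413 − 0.080171) / 0.070535 = -0.335584 / 0.070535 = -4.758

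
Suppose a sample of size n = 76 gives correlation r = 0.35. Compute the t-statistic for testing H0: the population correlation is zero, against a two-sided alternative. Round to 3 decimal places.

t = r·√(n−2) / √(1−r²) with r = 0.35, n = 76
  = 0.35·√74 / √(1 − 0.1225)
  = 0.35·8.602325 / 0.936750
  = 3.010814 / 0.936750 = 3.214

3.214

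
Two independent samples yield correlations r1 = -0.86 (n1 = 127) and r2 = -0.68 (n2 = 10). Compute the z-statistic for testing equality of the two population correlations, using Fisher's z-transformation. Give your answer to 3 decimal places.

Fisher z-transforms: z1 = atanh(-0.86) = -1.293345, z2 = atanh(-0.68) = -0.829114; difference d = -0.464231
Var(d) = 1/124 + 1/7 = 0.0080645 + 0.1428571 = 0.1509216
z = d/√Var(d) = -0.464231 / √0.1509216 = -0.464231 / 0.388486 = -1.195

-1.195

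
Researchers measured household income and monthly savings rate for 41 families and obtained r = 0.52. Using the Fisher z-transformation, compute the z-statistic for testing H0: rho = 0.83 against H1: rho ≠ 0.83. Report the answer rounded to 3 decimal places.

-3.771

Fisher z: atanh(0.52) = 0.576340, atanh(0.83) = 1.188136
z = (z_r − z_0)·√(n−3) = (0.576340 − 1.188136)·√38 = -0.611796 · 6.164414 = -3.771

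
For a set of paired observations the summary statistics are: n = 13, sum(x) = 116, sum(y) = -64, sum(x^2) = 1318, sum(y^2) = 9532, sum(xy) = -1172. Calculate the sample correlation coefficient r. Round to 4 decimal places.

Numerator: nΣxy − (Σx)(Σy) = 13·(-1172) − (116)(-64) = -7812
Denominator: √[(nΣx²−(Σx)²)(nΣy²−(Σy)²)]
  nΣx²−(Σx)² = 13·1318 − 13456 = 3678;  nΣy²−(Σy)² = 13·9532 − 4096 = 119820
  √(3678·119820) = √440697960 = 20992.8073
r = -7812 / 20992.8073 = -0.3721

-0.3721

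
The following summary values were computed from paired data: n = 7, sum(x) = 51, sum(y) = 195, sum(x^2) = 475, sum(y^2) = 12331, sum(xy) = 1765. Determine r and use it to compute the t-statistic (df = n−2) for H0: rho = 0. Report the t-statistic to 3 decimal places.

0.998

Numerator: nΣxy − (Σx)(Σy) = 7·1765 − (51)(195) = 2410
Denominator: √[(nΣx²−(Σx)²)(nΣy²−(Σy)²)]
  nΣx²−(Σx)² = 7·475 − 2601 = 724;  nΣy²−(Σy)² = 7·12331 − 38025 = 48292
  √(724·48292) = √34963408 = 5912.9864
r = 2410 / 5912.9864 = 0.4076
t = r·√(n−2)/√(1−r²) = 0.4076·√5 / √(1−0.166138) = 0.911421 / 0.913160 = 0.998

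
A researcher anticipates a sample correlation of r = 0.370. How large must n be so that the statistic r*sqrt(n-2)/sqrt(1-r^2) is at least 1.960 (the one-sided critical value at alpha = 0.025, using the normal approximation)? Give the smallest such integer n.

r√(n−2)/√(1−r²) ≥ 1.960  ⇔  n−2 ≥ (1.960)²·(1−r²)/r²
(1−r²)/r² = (1−0.136900)/0.136900 = 6.3046
n ≥ 2 + 3.8416·6.3046 = 2 + 24.2198 = 26.2198
⌈26.2198⌉ = 27

27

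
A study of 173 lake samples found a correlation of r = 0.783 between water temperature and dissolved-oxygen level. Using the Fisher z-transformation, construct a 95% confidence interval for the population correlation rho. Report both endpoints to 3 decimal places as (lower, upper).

Fisher z: z_r = atanh(r) = ½·ln((1+0.783)/(1−0.783)) = 1.053078
SE(z) = 1/√(n−3) = 1/√170 = 0.076696
95% ⇒ z* = 1.960; margin = 1.960·0.076696 = 0.150324
CI on z-scale: (0.902754, 1.203402)
Back-transform: tanh(0.902754) = 0.717636, tanh(1.203402) = 0.834689

(0.718, 0.835)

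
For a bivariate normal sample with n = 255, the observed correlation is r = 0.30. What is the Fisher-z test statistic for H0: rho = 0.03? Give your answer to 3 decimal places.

4.437

z_r = atanh(0.30) = 0.309520,  z_0 = atanh(0.03) = 0.030009
SE = 1/√(n−3) = 1/√252 = 0.062994
z = (z_r − z_0)/SE = (0.309520 − 0.030009) / 0.062994 = 0.279511 / 0.062994 = 4.437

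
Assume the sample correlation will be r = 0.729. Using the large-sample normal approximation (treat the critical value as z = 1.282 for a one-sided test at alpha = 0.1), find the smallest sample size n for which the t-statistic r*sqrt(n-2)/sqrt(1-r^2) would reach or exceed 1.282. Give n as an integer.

r√(n−2)/√(1−r²) ≥ 1.282  ⇔  n−2 ≥ (1.282)²·(1−r²)/r²
(1−r²)/r² = (1−0.531441)/0.531441 = 0.8817
n ≥ 2 + 1.643524·0.8817 = 2 + 1.4491 = 3.4491
⌈3.4491⌉ = 4

4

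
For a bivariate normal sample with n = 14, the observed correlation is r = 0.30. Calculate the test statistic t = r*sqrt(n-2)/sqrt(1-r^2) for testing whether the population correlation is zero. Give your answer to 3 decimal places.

t = r·√(n−2) / √(1−r²) with r = 0.30, n = 14
  = 0.30·√12 / √(1 − 0.0900)
  = 0.30·3.464102 / 0.953939
  = 1.039231 / 0.953939 = 1.089

1.089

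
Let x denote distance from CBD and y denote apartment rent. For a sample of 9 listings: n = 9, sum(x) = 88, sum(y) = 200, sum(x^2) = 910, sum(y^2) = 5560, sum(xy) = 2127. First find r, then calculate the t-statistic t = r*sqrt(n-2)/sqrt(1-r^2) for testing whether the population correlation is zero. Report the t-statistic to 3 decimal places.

2.819

Numerator: nΣxy − (Σx)(Σy) = 9·2127 − (88)(200) = 1543
Denominator: √[(nΣx²−(Σx)²)(nΣy²−(Σy)²)]
  nΣx²−(Σx)² = 9·910 − 7744 = 446;  nΣy²−(Σy)² = 9·5560 − 40000 = 10040
  √(446·10040) = √4477840 = 2116.0907
r = 1543 / 2116.0907 = 0.7292
t = r·√(n−2)/√(1−r²) = 0.7292·√7 / √(1−0.531733) = 1.929282 / 0.684300 = 2.819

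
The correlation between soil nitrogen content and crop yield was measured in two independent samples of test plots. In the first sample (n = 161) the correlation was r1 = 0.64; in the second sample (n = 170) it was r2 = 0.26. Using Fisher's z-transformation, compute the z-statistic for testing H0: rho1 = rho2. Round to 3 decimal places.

4.434

Fisher z-transforms: z1 = atanh(0.64) = 0.758174, z2 = atanh(0.26) = 0.266108; difference d = 0.492066
Var(d) = 1/158 + 1/167 = 0.0063291 + 0.0059880 = 0.0123171
z = d/√Var(d) = 0.492066 / √0.0123171 = 0.492066 / 0.110982 = 4.434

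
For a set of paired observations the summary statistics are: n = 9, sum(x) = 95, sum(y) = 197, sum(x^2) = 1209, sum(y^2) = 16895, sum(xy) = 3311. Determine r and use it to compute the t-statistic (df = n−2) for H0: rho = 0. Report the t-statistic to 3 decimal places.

Numerator: nΣxy − (Σx)(Σy) = 9·3311 − (95)(197) = 11084
Denominator: √[(nΣx²−(Σx)²)(nΣy²−(Σy)²)]
  nΣx²−(Σx)² = 9·1209 − 9025 = 1856;  nΣy²−(Σy)² = 9·16895 − 38809 = 113246
  √(1856·113246) = √210184576 = 14497.7438
r = 11084 / 14497.7438 = 0.7645
t = r·√(n−2)/√(1−r²) = 0.7645·√7 / √(1−0.584460) = 2.022677 / 0.644624 = 3.138

3.138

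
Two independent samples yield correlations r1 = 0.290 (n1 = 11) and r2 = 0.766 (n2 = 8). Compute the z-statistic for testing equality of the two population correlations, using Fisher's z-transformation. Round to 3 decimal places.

z1 = atanh(0.290) = 0.298566,  z2 = atanh(0.766) = 1.010576
SE = √(1/(n1−3) + 1/(n2−3)) = √(1/8 + 1/5) = √(0.1250000 + 0.2000000) = √0.3250000 = 0.570088
z = (z1 − z2)/SE = (0.298566 − 1.010576) / 0.570088 = -0.712010 / 0.570088 = -1.249

-1.249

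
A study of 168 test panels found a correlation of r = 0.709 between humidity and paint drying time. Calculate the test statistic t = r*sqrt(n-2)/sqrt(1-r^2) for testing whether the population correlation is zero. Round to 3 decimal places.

1 − r² = 1 − 0.502681 = 0.497319;  √(1−r²) = 0.705208
√(n−2) = √166 = 12.884099
t = r·√(n−2)/√(1−r²) = 0.709 · 12.884099 / 0.705208 = 12.953

12.953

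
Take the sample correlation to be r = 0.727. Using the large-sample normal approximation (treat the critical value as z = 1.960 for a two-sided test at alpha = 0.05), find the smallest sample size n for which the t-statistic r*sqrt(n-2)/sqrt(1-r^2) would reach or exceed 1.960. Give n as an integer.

Need r·√(n−2)/√(1−r²) ≥ 1.960
√(n−2) ≥ 1.960·√(1−0.528529) / 0.727 = 1.960·0.686637 / 0.727 = 1.8512
n−2 ≥ 3.4269  ⇒  n ≥ 5.4269
Smallest integer n = 6

6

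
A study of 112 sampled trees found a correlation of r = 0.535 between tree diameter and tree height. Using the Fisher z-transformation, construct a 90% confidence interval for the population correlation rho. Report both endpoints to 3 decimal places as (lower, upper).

(0.413, 0.638)

Fisher z: z_r = atanh(r) = ½·ln((1+0.535)/(1−0.535)) = 0.597124
SE(z) = 1/√(n−3) = 1/√109 = 0.095783
90% ⇒ z* = 1.645; margin = 1.645·0.095783 = 0.157563
CI on z-scale: (0.439561, 0.754687)
Back-transform: tanh(0.439561) = 0.413280, tanh(0.754687) = 0.637937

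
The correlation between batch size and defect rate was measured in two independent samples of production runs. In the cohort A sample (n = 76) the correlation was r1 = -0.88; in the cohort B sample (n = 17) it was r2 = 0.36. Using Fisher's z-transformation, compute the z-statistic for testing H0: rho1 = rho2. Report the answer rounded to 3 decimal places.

-6.007

z1 = atanh(-0.88) = -1.375768,  z2 = atanh(0.36) = 0.376886
SE = √(1/(n1−3) + 1/(n2−3)) = √(1/73 + 1/14) = √(0.0136986 + 0.0714286) = √0.0851272 = 0.291766
z = (z1 − z2)/SE = (-1.375768 − 0.376886) / 0.291766 = -1.752654 / 0.291766 = -6.007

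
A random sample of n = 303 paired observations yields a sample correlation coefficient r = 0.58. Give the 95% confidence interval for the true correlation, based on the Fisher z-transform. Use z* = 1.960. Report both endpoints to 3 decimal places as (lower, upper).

(0.500, 0.650)

Fisher z: z_r = atanh(r) = ½·ln((1+0.58)/(1−0.58)) = 0.662463
SE(z) = 1/√(n−3) = 1/√300 = 0.057735
95% ⇒ z* = 1.960; margin = 1.960·0.057735 = 0.113161
CI on z-scale: (0.549302, 0.775624)
Back-transform: tanh(0.549302) = 0.499997, tanh(0.775624) = 0.650188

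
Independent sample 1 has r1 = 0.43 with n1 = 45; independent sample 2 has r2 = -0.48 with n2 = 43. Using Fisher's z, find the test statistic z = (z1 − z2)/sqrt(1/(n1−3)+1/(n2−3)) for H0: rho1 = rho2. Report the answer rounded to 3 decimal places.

Fisher z-transforms: z1 = atanh(0.43) = 0.459897, z2 = atanh(-0.48) = -0.522984; difference d = 0.982881
Var(d) = 1/42 + 1/40 = 0.0238095 + 0.0250000 = 0.0488095
z = d/√Var(d) = 0.982881 / √0.0488095 = 0.982881 / 0.220929 = 4.449

4.449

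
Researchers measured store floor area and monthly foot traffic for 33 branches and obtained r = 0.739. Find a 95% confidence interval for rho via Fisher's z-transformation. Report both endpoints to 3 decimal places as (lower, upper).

Fisher z: z_r = atanh(r) = ½·ln((1+0.739)/(1−0.739)) = 0.948273
SE(z) = 1/√(n−3) = 1/√30 = 0.182574
95% ⇒ z* = 1.960; margin = 1.960·0.182574 = 0.357845
CI on z-scale: (0.590428, 1.306118)
Back-transform: tanh(0.590428) = 0.530203, tanh(1.306118) = 0.863290

(0.530, 0.863)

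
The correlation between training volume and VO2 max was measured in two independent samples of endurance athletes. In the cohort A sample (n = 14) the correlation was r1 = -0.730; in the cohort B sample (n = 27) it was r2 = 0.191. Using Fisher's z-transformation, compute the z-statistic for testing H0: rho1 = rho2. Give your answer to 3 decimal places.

-3.082

z1 = atanh(-0.730) = -0.928727,  z2 = atanh(0.191) = 0.193375
SE = √(1/(n1−3) + 1/(n2−3)) = √(1/11 + 1/24) = √(0.0909091 + 0.0416667) = √0.1325758 = 0.364110
z = (z1 − z2)/SE = (-0.928727 − 0.193375) / 0.364110 = -1.122102 / 0.364110 = -3.082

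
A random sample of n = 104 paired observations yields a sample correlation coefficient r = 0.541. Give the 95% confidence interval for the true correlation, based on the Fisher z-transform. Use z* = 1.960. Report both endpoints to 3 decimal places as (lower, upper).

(0.389, 0.664)

z_r = atanh(0.541) = 0.605568;  SE = 1/√(n−3) = 1/√101 = 0.099504
z-limits: 0.605568 ± 1.960·0.099504 = 0.605568 ± 0.195028 = [0.410540, 0.800596]
ρ-limits: (tanh 0.410540, tanh 0.800596) = (0.389, 0.664)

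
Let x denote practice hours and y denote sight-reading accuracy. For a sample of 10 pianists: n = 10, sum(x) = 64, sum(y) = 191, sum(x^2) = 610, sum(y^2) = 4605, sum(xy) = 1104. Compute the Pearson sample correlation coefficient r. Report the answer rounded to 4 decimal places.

Numerator: nΣxy − (Σx)(Σy) = 10·1104 − (64)(191) = -1184
Denominator: √[(nΣx²−(Σx)²)(nΣy²−(Σy)²)]
  nΣx²−(Σx)² = 10·610 − 4096 = 2004;  nΣy²−(Σy)² = 10·4605 − 36481 = 9569
  √(2004·9569) = √19176276 = 4379.0725
r = -1184 / 4379.0725 = -0.2704

-0.2704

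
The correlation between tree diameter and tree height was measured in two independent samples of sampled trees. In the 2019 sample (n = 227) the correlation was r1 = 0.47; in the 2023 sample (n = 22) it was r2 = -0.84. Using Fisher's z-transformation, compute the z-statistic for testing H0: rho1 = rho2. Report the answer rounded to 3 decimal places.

7.245

Fisher z-transforms: z1 = atanh(0.47) = 0.510070, z2 = atanh(-0.84) = -1.221174; difference d = 1.731244
Var(d) = 1/224 + 1/19 = 0.0044643 + 0.0526316 = 0.0570959
z = d/√Var(d) = 1.731244 / √0.0570959 = 1.731244 / 0.238947 = 7.245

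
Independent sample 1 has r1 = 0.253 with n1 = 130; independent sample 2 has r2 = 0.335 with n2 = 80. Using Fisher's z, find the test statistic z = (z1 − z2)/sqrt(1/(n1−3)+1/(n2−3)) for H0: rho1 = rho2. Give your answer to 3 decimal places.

Fisher z-transforms: z1 = atanh(0.253) = 0.258615, z2 = atanh(0.335) = 0.348450; difference d = -0.089835
Var(d) = 1/127 + 1/77 = 0.0078740 + 0.0129870 = 0.0208610
z = d/√Var(d) = -0.089835 / √0.0208610 = -0.089835 / 0.144433 = -0.622

-0.622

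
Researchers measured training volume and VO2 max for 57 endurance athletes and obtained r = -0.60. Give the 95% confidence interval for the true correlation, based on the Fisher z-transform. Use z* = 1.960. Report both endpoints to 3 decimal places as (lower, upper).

Fisher z: z_r = atanh(r) = ½·ln((1+(-0.60))/(1−(-0.60))) = -0.693147
SE(z) = 1/√(n−3) = 1/√54 = 0.136083
95% ⇒ z* = 1.960; margin = 1.960·0.136083 = 0.266723
CI on z-scale: (-0.959870, -0.426424)
Back-transform: tanh(-0.959870) = -0.744219, tanh(-0.426424) = -0.402328

(-0.744, -0.402)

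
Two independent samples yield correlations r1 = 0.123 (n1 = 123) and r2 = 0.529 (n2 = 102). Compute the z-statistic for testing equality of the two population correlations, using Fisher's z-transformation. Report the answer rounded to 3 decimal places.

Fisher z-transforms: z1 = atanh(0.123) = 0.123626, z2 = atanh(0.529) = 0.588756; difference d = -0.465130
Var(d) = 1/120 + 1/99 = 0.0083333 + 0.0101010 = 0.0184343
z = d/√Var(d) = -0.465130 / √0.0184343 = -0.465130 / 0.135773 = -3.426

-3.426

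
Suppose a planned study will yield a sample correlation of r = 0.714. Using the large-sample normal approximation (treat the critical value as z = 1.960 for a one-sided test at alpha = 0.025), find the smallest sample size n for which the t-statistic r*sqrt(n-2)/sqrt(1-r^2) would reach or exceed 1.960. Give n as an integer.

6

r√(n−2)/√(1−r²) ≥ 1.960  ⇔  n−2 ≥ (1.960)²·(1−r²)/r²
(1−r²)/r² = (1−0.509796)/0.509796 = 0.9616
n ≥ 2 + 3.8416·0.9616 = 2 + 3.6941 = 5.6941
⌈5.6941⌉ = 6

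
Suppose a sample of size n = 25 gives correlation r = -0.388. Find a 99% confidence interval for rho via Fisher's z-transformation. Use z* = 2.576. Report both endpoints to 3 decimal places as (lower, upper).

Fisher z: z_r = atanh(r) = ½·ln((1+(-0.388))/(1−(-0.388))) = -0.409443
SE(z) = 1/√(n−3) = 1/√22 = 0.213201
99% ⇒ z* = 2.576; margin = 2.576·0.213201 = 0.549206
CI on z-scale: (-0.958649, 0.139763)
Back-transform: tanh(-0.958649) = -0.743674, tanh(0.139763) = 0.138860

(-0.744, 0.139)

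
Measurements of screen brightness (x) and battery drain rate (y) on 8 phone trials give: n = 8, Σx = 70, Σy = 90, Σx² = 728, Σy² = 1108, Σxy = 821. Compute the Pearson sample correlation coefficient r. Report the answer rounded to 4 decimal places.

S_xy = nΣxy − ΣxΣy = 8·821 − 70·90 = 6568 − 6300 = 268
S_xx = nΣx² − (Σx)² = 8·728 − 70² = 5824 − 4900 = 924
S_yy = nΣy² − (Σy)² = 8·1108 − 90² = 8864 − 8100 = 764
r = S_xy / √(S_xx·S_yy) = 268 / √(924·764) = 268 / √705936 = 268 / 840.2000 = 0.3190

0.3190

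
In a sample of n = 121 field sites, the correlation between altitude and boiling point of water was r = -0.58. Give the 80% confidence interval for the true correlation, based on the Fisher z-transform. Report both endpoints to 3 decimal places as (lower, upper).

(-0.653, -0.496)

Fisher z: z_r = atanh(r) = ½·ln((1+(-0.58))/(1−(-0.58))) = -0.662463
SE(z) = 1/√(n−3) = 1/√118 = 0.092057
80% ⇒ z* = 1.282; margin = 1.282·0.092057 = 0.118017
CI on z-scale: (-0.780480, -0.544446)
Back-transform: tanh(-0.780480) = -0.652982, tanh(-0.544446) = -0.496346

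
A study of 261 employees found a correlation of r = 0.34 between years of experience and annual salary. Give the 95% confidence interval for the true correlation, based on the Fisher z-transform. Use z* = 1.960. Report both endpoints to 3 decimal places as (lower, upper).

z_r = atanh(0.34) = 0.354093;  SE = 1/√(n−3) = 1/√258 = 0.062257
z-limits: 0.354093 ± 1.960·0.062257 = 0.354093 ± 0.122024 = [0.232069, 0.476117]
ρ-limits: (tanh 0.232069, tanh 0.476117) = (0.228, 0.443)

(0.228, 0.443)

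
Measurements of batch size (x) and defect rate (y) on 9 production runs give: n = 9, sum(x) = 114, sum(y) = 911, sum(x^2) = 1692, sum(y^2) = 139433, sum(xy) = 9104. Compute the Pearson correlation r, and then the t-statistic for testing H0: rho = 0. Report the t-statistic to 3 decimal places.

Numerator: nΣxy − (Σx)(Σy) = 9·9104 − (114)(911) = -21918
Denominator: √[(nΣx²−(Σx)²)(nΣy²−(Σy)²)]
  nΣx²−(Σx)² = 9·1692 − 12996 = 2232;  nΣy²−(Σy)² = 9·139433 − 829921 = 424976
  √(2232·424976) = √948546432 = 30798.4810
r = -21918 / 30798.4810 = -0.7117
t = r·√(n−2)/√(1−r²) = -0.7117·√7 / √(1−0.506517) = -1.882981 / 0.702483 = -2.680

-2.680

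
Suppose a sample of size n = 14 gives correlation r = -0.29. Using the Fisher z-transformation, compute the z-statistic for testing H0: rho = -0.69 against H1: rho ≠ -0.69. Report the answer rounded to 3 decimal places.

1.822

z_r = atanh(-0.29) = -0.298566,  z_0 = atanh(-0.69) = -0.847956
SE = 1/√(n−3) = 1/√11 = 0.301511
z = (z_r − z_0)/SE = (-0.298566 − (-0.847956)) / 0.301511 = 0.549390 / 0.301511 = 1.822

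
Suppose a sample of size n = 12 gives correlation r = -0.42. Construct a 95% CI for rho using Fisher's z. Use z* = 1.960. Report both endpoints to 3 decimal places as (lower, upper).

Fisher z: z_r = atanh(r) = ½·ln((1+(-0.42))/(1−(-0.42))) = -0.447692
SE(z) = 1/√(n−3) = 1/√9 = 0.333333
95% ⇒ z* = 1.960; margin = 1.960·0.333333 = 0.653333
CI on z-scale: (-1.101025, 0.205641)
Back-transform: tanh(-1.101025) = -0.800867, tanh(0.205641) = 0.202790

(-0.801, 0.203)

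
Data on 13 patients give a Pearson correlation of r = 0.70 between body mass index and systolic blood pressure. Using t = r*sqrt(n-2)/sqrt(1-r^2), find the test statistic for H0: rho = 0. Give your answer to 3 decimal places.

3.251

1 − r² = 1 − 0.4900 = 0.5100;  √(1−r²) = 0.714143
√(n−2) = √11 = 3.316625
t = r·√(n−2)/√(1−r²) = 0.70 · 3.316625 / 0.714143 = 3.251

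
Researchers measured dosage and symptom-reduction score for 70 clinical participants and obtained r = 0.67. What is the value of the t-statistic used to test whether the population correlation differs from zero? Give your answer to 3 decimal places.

7.442

1 − r² = 1 − 0.4489 = 0.5511;  √(1−r²) = 0.742361
√(n−2) = √68 = 8.246211
t = r·√(n−2)/√(1−r²) = 0.67 · 8.246211 / 0.742361 = 7.442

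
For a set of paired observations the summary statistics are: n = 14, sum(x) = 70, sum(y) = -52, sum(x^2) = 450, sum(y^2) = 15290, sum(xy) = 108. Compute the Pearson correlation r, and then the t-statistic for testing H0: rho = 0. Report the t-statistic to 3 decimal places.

1.087

S_xy = nΣxy − ΣxΣy = 14·108 − 70·(-52) = 1512 − (-3640) = 5152
S_xx = nΣx² − (Σx)² = 14·450 − 70² = 6300 − 4900 = 1400
S_yy = nΣy² − (Σy)² = 14·15290 − (-52)² = 214060 − 2704 = 211356
r = S_xy / √(S_xx·S_yy) = 5152 / √(1400·211356) = 5152 / √295898400 = 5152 / 17201.6976 = 0.2995
t = r·√(n−2)/√(1−r²) = 0.2995·√12 / √(1−0.089700) = 1.037498 / 0.954096 = 1.087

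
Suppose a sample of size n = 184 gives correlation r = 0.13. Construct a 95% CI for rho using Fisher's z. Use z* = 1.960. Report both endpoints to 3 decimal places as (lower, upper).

Fisher z: z_r = atanh(r) = ½·ln((1+0.13)/(1−0.13)) = 0.130740
SE(z) = 1/√(n−3) = 1/√181 = 0.074329
95% ⇒ z* = 1.960; margin = 1.960·0.074329 = 0.145685
CI on z-scale: (-0.014945, 0.276425)
Back-transform: tanh(-0.014945) = -0.014944, tanh(0.276425) = 0.269593

(-0.015, 0.270)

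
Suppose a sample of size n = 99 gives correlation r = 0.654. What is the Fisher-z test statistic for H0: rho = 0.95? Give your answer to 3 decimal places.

-10.283

z_r = atanh(0.654) = 0.782257,  z_0 = atanh(0.95) = 1.831781
SE = 1/√(n−3) = 1/√96 = 0.102062
z = (z_r − z_0)/SE = (0.782257 − 1.831781) / 0.102062 = -1.049524 / 0.102062 = -10.283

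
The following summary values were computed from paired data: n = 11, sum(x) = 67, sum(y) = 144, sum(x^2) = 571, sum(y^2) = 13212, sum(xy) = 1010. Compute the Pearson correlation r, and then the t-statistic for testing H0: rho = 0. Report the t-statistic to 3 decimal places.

Numerator: nΣxy − (Σx)(Σy) = 11·1010 − (67)(144) = 1462
Denominator: √[(nΣx²−(Σx)²)(nΣy²−(Σy)²)]
  nΣx²−(Σx)² = 11·571 − 4489 = 1792;  nΣy²−(Σy)² = 11·13212 − 20736 = 124596
  √(1792·124596) = √223276032 = 14942.4239
r = 1462 / 14942.4239 = 0.0978
t = r·√(n−2)/√(1−r²) = 0.0978·√9 / √(1−0.009565) = 0.293400 / 0.995206 = 0.295

0.295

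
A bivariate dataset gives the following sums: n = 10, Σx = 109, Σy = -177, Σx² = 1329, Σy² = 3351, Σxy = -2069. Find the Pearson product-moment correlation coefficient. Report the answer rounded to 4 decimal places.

S_xy = nΣxy − ΣxΣy = 10·(-2069) − 109·(-177) = -20690 − (-19293) = -1397
S_xx = nΣx² − (Σx)² = 10·1329 − 109² = 13290 − 11881 = 1409
S_yy = nΣy² − (Σy)² = 10·3351 − (-177)² = 33510 − 31329 = 2181
r = S_xy / √(S_xx·S_yy) = -1397 / √(1409·2181) = -1397 / √3073029 = -1397 / 1753.0057 = -0.7969

-0.7969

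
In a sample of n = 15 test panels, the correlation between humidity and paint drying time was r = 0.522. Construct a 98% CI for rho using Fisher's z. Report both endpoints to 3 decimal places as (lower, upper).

z_r = atanh(0.522) = 0.579085;  SE = 1/√(n−3) = 1/√12 = 0.288675
z-limits: 0.579085 ± 2.326·0.288675 = 0.579085 ± 0.671458 = [-0.092373, 1.250543]
ρ-limits: (tanh -0.092373, tanh 1.250543) = (-0.092, 0.848)

(-0.092, 0.848)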